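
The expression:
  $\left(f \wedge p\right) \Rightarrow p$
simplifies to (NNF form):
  $\text{True}$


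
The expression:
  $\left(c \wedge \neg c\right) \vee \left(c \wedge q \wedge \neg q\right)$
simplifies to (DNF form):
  $\text{False}$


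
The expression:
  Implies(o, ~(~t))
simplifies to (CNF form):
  t | ~o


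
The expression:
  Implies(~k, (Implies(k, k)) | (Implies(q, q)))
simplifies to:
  True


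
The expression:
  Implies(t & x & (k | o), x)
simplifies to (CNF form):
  True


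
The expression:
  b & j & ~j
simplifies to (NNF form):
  False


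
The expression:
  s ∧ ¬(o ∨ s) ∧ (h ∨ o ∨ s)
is never true.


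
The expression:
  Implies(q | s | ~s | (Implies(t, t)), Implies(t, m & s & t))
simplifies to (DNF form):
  ~t | (m & s)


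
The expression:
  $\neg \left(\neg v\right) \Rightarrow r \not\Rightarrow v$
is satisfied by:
  {v: False}


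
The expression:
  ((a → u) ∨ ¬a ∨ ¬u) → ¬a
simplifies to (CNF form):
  ¬a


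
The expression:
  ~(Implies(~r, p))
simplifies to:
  ~p & ~r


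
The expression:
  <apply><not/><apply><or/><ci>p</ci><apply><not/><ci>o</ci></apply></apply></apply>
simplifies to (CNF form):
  <apply><and/><ci>o</ci><apply><not/><ci>p</ci></apply></apply>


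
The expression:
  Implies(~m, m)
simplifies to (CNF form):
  m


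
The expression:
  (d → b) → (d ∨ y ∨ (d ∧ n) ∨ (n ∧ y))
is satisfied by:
  {y: True, d: True}
  {y: True, d: False}
  {d: True, y: False}


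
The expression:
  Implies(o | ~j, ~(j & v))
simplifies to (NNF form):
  ~j | ~o | ~v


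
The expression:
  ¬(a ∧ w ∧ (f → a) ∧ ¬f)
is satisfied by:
  {f: True, w: False, a: False}
  {w: False, a: False, f: False}
  {a: True, f: True, w: False}
  {a: True, w: False, f: False}
  {f: True, w: True, a: False}
  {w: True, f: False, a: False}
  {a: True, w: True, f: True}


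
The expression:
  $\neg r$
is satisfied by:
  {r: False}


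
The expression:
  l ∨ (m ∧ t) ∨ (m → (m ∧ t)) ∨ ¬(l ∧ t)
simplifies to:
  True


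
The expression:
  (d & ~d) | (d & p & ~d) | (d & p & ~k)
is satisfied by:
  {p: True, d: True, k: False}


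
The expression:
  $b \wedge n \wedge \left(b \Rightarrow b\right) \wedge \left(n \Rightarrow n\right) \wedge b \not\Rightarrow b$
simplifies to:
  $\text{False}$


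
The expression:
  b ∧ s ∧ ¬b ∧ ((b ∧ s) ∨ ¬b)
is never true.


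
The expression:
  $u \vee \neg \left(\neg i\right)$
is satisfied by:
  {i: True, u: True}
  {i: True, u: False}
  {u: True, i: False}


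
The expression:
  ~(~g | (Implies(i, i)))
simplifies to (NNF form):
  False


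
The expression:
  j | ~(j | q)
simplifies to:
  j | ~q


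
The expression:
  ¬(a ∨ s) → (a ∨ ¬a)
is always true.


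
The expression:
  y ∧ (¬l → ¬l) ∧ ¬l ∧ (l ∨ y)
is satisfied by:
  {y: True, l: False}


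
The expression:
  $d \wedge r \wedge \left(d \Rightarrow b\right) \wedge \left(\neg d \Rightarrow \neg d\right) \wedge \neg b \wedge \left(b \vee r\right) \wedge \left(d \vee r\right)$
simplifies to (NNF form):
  $\text{False}$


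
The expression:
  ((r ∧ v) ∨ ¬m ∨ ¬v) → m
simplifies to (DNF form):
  m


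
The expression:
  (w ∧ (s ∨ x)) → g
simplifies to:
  g ∨ (¬s ∧ ¬x) ∨ ¬w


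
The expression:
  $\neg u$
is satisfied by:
  {u: False}


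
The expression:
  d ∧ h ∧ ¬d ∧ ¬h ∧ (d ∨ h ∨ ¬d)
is never true.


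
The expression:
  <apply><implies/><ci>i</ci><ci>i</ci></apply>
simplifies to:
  <true/>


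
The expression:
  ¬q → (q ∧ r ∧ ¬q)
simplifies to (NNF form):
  q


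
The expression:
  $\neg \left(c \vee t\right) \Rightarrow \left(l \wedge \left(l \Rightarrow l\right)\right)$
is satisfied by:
  {c: True, t: True, l: True}
  {c: True, t: True, l: False}
  {c: True, l: True, t: False}
  {c: True, l: False, t: False}
  {t: True, l: True, c: False}
  {t: True, l: False, c: False}
  {l: True, t: False, c: False}


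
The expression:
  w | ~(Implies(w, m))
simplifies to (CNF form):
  w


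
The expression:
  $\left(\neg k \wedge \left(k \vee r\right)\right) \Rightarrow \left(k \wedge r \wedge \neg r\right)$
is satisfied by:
  {k: True, r: False}
  {r: False, k: False}
  {r: True, k: True}


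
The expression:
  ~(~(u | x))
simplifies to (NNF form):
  u | x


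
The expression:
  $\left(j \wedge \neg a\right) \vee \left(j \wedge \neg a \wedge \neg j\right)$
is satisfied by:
  {j: True, a: False}


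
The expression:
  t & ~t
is never true.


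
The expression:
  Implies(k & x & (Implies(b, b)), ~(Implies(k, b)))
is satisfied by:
  {k: False, x: False, b: False}
  {b: True, k: False, x: False}
  {x: True, k: False, b: False}
  {b: True, x: True, k: False}
  {k: True, b: False, x: False}
  {b: True, k: True, x: False}
  {x: True, k: True, b: False}


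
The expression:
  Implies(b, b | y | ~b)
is always true.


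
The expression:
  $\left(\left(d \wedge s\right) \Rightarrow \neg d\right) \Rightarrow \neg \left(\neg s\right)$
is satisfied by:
  {s: True}


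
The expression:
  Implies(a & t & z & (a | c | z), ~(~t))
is always true.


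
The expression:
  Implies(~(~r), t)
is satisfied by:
  {t: True, r: False}
  {r: False, t: False}
  {r: True, t: True}


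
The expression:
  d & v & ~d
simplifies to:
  False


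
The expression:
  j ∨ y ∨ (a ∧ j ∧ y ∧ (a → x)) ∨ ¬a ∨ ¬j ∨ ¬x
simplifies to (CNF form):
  True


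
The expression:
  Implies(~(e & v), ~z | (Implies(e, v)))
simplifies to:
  v | ~e | ~z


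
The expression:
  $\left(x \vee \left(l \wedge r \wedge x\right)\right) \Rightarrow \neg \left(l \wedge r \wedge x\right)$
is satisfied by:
  {l: False, x: False, r: False}
  {r: True, l: False, x: False}
  {x: True, l: False, r: False}
  {r: True, x: True, l: False}
  {l: True, r: False, x: False}
  {r: True, l: True, x: False}
  {x: True, l: True, r: False}


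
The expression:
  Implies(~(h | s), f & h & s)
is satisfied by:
  {s: True, h: True}
  {s: True, h: False}
  {h: True, s: False}


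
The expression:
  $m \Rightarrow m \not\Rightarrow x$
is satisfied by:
  {m: False, x: False}
  {x: True, m: False}
  {m: True, x: False}


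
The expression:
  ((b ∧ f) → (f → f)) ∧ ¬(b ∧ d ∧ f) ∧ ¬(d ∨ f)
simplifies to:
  ¬d ∧ ¬f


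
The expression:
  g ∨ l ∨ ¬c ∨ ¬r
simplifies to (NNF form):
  g ∨ l ∨ ¬c ∨ ¬r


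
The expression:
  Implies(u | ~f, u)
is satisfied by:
  {u: True, f: True}
  {u: True, f: False}
  {f: True, u: False}


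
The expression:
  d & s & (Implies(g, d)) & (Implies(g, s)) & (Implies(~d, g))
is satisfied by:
  {s: True, d: True}


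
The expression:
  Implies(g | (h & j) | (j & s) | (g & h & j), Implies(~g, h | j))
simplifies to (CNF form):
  True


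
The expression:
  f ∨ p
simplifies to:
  f ∨ p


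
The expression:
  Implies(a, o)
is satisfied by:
  {o: True, a: False}
  {a: False, o: False}
  {a: True, o: True}


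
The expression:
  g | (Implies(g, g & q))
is always true.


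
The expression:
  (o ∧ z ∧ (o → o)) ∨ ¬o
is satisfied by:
  {z: True, o: False}
  {o: False, z: False}
  {o: True, z: True}


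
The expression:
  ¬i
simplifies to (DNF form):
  ¬i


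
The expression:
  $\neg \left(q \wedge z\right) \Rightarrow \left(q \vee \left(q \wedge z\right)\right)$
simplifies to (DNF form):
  $q$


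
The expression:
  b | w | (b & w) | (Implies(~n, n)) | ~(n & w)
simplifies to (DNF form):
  True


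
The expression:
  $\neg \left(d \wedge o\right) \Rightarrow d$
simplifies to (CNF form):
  $d$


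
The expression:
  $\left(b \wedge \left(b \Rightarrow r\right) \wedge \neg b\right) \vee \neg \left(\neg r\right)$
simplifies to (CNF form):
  $r$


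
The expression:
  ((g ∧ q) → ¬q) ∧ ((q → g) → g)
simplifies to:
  (g ∧ ¬q) ∨ (q ∧ ¬g)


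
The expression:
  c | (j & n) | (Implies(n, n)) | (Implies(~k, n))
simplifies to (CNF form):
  True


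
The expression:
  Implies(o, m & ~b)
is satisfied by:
  {m: True, o: False, b: False}
  {m: False, o: False, b: False}
  {b: True, m: True, o: False}
  {b: True, m: False, o: False}
  {o: True, m: True, b: False}


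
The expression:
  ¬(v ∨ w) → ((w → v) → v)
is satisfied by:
  {v: True, w: True}
  {v: True, w: False}
  {w: True, v: False}


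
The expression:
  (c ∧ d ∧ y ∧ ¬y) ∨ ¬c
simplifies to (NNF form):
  ¬c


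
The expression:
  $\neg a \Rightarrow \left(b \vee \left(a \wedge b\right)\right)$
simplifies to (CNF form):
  $a \vee b$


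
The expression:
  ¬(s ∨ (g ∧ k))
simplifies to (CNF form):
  ¬s ∧ (¬g ∨ ¬k)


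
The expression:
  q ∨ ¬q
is always true.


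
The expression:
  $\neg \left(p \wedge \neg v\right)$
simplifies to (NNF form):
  $v \vee \neg p$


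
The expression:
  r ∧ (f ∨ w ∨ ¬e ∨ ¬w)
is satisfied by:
  {r: True}


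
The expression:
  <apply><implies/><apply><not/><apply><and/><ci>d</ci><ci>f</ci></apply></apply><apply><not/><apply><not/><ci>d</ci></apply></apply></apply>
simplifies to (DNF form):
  <ci>d</ci>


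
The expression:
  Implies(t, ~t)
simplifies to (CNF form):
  ~t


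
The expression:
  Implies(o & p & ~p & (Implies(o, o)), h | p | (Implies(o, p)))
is always true.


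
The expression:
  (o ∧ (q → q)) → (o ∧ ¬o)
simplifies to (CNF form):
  ¬o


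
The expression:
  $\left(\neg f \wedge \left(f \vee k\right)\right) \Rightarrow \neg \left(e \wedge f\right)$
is always true.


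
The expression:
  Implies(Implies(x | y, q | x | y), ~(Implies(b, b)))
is never true.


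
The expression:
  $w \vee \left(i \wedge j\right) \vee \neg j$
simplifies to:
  $i \vee w \vee \neg j$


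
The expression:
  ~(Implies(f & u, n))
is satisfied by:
  {u: True, f: True, n: False}


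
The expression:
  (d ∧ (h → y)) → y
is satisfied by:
  {y: True, h: True, d: False}
  {y: True, h: False, d: False}
  {h: True, y: False, d: False}
  {y: False, h: False, d: False}
  {y: True, d: True, h: True}
  {y: True, d: True, h: False}
  {d: True, h: True, y: False}


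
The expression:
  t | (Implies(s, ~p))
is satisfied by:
  {t: True, s: False, p: False}
  {s: False, p: False, t: False}
  {t: True, p: True, s: False}
  {p: True, s: False, t: False}
  {t: True, s: True, p: False}
  {s: True, t: False, p: False}
  {t: True, p: True, s: True}


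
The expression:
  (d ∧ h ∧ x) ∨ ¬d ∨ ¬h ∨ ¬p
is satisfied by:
  {x: True, p: False, d: False, h: False}
  {x: False, p: False, d: False, h: False}
  {h: True, x: True, p: False, d: False}
  {h: True, x: False, p: False, d: False}
  {x: True, d: True, h: False, p: False}
  {d: True, h: False, p: False, x: False}
  {h: True, d: True, x: True, p: False}
  {h: True, d: True, x: False, p: False}
  {x: True, p: True, h: False, d: False}
  {p: True, h: False, d: False, x: False}
  {x: True, h: True, p: True, d: False}
  {h: True, p: True, x: False, d: False}
  {x: True, d: True, p: True, h: False}
  {d: True, p: True, h: False, x: False}
  {h: True, d: True, p: True, x: True}


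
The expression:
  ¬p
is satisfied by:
  {p: False}


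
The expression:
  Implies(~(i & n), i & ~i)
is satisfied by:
  {i: True, n: True}


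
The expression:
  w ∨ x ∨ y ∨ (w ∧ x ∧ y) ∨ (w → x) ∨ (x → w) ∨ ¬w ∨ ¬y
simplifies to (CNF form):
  True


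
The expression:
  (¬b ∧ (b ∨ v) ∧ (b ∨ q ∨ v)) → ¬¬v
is always true.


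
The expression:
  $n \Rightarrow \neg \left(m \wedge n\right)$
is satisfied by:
  {m: False, n: False}
  {n: True, m: False}
  {m: True, n: False}


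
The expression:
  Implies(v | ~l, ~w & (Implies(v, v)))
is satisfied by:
  {l: True, v: False, w: False}
  {v: False, w: False, l: False}
  {l: True, v: True, w: False}
  {v: True, l: False, w: False}
  {w: True, l: True, v: False}


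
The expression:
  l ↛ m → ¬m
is always true.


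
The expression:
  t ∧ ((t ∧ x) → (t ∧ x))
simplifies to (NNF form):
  t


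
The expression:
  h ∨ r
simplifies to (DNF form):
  h ∨ r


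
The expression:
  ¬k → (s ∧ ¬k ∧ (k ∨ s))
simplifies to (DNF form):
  k ∨ s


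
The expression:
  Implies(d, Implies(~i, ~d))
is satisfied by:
  {i: True, d: False}
  {d: False, i: False}
  {d: True, i: True}


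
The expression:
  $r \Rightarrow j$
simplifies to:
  $j \vee \neg r$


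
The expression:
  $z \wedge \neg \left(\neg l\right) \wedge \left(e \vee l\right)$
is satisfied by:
  {z: True, l: True}


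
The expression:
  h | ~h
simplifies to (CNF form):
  True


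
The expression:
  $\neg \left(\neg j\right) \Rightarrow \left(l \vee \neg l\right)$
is always true.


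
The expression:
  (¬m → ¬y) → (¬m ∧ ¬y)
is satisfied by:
  {m: False}


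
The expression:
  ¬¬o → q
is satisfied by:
  {q: True, o: False}
  {o: False, q: False}
  {o: True, q: True}


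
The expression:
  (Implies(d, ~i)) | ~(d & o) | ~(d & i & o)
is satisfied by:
  {o: False, d: False, i: False}
  {i: True, o: False, d: False}
  {d: True, o: False, i: False}
  {i: True, d: True, o: False}
  {o: True, i: False, d: False}
  {i: True, o: True, d: False}
  {d: True, o: True, i: False}


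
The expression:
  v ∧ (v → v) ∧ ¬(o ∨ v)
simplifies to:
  False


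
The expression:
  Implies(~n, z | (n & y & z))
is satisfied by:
  {n: True, z: True}
  {n: True, z: False}
  {z: True, n: False}


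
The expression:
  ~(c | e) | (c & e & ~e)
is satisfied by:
  {e: False, c: False}


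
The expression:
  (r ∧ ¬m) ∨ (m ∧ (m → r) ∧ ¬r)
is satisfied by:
  {r: True, m: False}


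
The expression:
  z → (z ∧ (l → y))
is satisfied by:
  {y: True, l: False, z: False}
  {l: False, z: False, y: False}
  {y: True, z: True, l: False}
  {z: True, l: False, y: False}
  {y: True, l: True, z: False}
  {l: True, y: False, z: False}
  {y: True, z: True, l: True}


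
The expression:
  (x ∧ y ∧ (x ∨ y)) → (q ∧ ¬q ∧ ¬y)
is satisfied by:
  {y: False, x: False}
  {x: True, y: False}
  {y: True, x: False}


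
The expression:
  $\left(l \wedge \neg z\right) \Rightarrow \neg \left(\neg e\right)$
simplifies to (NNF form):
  $e \vee z \vee \neg l$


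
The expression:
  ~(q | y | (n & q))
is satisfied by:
  {q: False, y: False}


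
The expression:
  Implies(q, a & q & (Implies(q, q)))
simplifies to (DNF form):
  a | ~q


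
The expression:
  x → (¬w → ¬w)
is always true.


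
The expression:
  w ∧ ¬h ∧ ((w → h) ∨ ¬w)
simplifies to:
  False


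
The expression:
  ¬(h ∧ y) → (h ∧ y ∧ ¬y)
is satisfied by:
  {h: True, y: True}


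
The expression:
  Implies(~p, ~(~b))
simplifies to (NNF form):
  b | p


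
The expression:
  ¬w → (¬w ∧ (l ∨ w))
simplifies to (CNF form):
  l ∨ w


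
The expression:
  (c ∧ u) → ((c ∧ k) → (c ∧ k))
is always true.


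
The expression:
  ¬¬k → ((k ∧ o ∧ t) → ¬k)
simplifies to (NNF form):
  ¬k ∨ ¬o ∨ ¬t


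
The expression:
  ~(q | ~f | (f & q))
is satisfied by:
  {f: True, q: False}


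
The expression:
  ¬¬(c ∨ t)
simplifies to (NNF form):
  c ∨ t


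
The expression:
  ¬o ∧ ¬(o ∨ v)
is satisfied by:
  {v: False, o: False}


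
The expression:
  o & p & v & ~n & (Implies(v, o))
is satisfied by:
  {p: True, o: True, v: True, n: False}


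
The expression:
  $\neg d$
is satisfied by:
  {d: False}


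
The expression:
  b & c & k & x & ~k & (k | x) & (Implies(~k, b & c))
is never true.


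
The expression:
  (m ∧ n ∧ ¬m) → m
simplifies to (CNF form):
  True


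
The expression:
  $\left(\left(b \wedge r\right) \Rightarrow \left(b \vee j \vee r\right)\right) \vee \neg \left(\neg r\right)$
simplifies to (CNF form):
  $\text{True}$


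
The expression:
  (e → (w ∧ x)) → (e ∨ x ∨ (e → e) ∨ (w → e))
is always true.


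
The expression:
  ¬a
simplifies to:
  ¬a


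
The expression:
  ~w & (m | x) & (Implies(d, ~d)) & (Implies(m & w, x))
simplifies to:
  ~d & ~w & (m | x)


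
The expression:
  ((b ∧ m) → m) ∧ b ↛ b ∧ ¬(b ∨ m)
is never true.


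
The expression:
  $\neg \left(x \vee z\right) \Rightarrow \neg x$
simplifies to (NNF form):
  $\text{True}$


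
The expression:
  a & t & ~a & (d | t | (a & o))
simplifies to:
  False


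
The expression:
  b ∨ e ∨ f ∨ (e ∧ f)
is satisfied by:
  {b: True, e: True, f: True}
  {b: True, e: True, f: False}
  {b: True, f: True, e: False}
  {b: True, f: False, e: False}
  {e: True, f: True, b: False}
  {e: True, f: False, b: False}
  {f: True, e: False, b: False}


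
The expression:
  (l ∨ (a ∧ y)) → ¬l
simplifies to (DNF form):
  ¬l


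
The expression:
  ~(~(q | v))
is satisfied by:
  {q: True, v: True}
  {q: True, v: False}
  {v: True, q: False}


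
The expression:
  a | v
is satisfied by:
  {a: True, v: True}
  {a: True, v: False}
  {v: True, a: False}


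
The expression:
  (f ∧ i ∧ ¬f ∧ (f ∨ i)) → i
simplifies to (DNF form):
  True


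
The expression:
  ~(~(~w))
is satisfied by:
  {w: False}


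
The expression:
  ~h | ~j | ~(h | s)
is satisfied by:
  {h: False, j: False}
  {j: True, h: False}
  {h: True, j: False}


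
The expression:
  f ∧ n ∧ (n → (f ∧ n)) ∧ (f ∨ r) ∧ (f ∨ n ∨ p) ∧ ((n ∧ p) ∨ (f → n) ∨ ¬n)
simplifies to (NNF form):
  f ∧ n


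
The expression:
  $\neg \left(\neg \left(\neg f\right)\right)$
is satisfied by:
  {f: False}


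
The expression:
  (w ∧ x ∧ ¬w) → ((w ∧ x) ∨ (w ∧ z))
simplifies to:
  True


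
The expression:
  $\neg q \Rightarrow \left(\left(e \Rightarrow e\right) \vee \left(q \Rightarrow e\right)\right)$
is always true.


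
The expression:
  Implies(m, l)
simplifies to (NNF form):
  l | ~m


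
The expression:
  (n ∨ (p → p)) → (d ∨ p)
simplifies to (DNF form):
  d ∨ p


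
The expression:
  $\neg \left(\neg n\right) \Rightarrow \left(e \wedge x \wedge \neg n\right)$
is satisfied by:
  {n: False}


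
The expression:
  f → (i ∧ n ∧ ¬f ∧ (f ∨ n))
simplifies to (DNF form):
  ¬f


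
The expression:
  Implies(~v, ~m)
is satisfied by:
  {v: True, m: False}
  {m: False, v: False}
  {m: True, v: True}


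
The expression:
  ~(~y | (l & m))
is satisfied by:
  {y: True, l: False, m: False}
  {m: True, y: True, l: False}
  {l: True, y: True, m: False}


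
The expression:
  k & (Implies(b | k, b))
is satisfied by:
  {b: True, k: True}


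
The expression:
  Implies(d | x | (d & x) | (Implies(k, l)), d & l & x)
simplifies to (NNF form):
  (d | k) & (d | ~x) & (l | ~d) & (x | ~l)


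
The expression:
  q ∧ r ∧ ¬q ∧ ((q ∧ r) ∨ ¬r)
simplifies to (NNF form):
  False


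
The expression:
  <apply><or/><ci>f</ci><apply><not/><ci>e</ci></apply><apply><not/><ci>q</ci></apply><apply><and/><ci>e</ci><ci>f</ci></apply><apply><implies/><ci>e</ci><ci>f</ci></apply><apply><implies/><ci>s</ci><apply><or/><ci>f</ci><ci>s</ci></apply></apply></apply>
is always true.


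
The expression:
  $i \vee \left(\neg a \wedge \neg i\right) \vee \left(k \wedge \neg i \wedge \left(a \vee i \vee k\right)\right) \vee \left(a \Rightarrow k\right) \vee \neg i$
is always true.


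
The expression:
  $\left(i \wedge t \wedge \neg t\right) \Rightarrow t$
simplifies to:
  $\text{True}$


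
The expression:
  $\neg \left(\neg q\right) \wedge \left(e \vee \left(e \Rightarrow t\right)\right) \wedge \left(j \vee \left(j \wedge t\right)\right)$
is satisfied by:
  {j: True, q: True}


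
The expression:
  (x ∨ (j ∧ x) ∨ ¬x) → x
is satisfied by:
  {x: True}


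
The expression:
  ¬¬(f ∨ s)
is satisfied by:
  {s: True, f: True}
  {s: True, f: False}
  {f: True, s: False}


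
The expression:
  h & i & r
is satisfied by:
  {r: True, i: True, h: True}


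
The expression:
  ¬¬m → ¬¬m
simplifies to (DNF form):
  True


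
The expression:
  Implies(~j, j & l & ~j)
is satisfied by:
  {j: True}


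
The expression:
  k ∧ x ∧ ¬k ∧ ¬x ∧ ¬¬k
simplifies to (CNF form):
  False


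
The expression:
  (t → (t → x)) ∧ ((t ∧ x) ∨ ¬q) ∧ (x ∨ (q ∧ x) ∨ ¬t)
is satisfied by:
  {x: True, q: False, t: False}
  {q: False, t: False, x: False}
  {t: True, x: True, q: False}
  {t: True, x: True, q: True}


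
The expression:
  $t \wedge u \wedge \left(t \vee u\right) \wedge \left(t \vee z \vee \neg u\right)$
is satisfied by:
  {t: True, u: True}


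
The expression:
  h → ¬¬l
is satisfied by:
  {l: True, h: False}
  {h: False, l: False}
  {h: True, l: True}


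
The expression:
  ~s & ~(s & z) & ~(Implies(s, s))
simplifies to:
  False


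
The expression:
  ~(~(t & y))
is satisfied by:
  {t: True, y: True}


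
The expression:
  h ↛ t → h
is always true.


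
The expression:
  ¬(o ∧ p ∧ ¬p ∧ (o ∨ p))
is always true.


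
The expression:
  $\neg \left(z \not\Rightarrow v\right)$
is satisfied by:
  {v: True, z: False}
  {z: False, v: False}
  {z: True, v: True}


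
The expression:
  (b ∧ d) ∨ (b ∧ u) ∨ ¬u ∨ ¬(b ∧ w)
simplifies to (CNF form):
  True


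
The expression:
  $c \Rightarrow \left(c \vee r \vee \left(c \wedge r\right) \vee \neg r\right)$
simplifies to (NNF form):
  $\text{True}$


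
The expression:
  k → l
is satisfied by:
  {l: True, k: False}
  {k: False, l: False}
  {k: True, l: True}


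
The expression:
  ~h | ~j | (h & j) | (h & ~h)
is always true.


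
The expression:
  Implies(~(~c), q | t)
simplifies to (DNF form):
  q | t | ~c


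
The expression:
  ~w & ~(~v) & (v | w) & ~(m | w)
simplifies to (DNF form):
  v & ~m & ~w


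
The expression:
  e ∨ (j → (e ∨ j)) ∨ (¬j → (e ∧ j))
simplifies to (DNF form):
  True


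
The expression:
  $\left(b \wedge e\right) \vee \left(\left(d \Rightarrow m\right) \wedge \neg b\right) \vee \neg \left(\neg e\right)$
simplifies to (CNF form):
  $\left(e \vee \neg b\right) \wedge \left(e \vee m \vee \neg b\right) \wedge \left(e \vee m \vee \neg d\right) \wedge \left(e \vee \neg b \vee \neg d\right)$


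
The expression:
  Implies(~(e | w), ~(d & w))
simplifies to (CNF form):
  True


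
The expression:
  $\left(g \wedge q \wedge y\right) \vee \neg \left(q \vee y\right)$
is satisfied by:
  {g: True, y: False, q: False}
  {g: False, y: False, q: False}
  {y: True, q: True, g: True}


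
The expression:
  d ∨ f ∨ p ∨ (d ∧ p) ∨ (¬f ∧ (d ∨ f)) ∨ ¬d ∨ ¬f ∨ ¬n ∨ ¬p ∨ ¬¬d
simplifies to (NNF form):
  True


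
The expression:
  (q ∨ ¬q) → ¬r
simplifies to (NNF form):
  ¬r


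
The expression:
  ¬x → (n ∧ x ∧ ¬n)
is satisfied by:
  {x: True}


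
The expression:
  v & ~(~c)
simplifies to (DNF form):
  c & v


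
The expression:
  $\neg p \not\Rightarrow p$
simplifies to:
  $\neg p$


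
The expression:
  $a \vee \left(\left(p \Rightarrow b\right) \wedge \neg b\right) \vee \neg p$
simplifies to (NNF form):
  $a \vee \neg p$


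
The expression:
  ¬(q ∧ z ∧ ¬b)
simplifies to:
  b ∨ ¬q ∨ ¬z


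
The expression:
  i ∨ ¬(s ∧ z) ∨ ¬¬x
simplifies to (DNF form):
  i ∨ x ∨ ¬s ∨ ¬z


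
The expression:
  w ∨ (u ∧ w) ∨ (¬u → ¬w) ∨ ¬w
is always true.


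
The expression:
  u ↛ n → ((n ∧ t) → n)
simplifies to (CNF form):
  True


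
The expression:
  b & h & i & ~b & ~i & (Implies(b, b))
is never true.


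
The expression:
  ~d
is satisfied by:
  {d: False}


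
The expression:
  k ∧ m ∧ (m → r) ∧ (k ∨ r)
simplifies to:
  k ∧ m ∧ r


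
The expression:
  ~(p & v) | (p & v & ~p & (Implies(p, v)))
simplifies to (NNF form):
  ~p | ~v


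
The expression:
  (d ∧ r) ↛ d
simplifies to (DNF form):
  False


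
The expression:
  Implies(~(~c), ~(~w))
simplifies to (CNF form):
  w | ~c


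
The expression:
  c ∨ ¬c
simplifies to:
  True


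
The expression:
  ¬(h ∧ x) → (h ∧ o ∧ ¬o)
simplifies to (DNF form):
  h ∧ x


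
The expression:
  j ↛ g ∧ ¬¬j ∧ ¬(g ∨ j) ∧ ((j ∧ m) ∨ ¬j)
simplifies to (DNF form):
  False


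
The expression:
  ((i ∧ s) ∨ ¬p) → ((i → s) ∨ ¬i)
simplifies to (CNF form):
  p ∨ s ∨ ¬i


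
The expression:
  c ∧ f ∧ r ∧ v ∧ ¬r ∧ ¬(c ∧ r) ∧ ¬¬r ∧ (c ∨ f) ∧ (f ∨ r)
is never true.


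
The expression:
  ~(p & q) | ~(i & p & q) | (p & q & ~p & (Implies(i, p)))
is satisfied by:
  {p: False, q: False, i: False}
  {i: True, p: False, q: False}
  {q: True, p: False, i: False}
  {i: True, q: True, p: False}
  {p: True, i: False, q: False}
  {i: True, p: True, q: False}
  {q: True, p: True, i: False}


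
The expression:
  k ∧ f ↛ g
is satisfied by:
  {f: True, k: True, g: False}


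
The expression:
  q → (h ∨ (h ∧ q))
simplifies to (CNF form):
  h ∨ ¬q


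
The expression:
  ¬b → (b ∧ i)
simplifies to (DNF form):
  b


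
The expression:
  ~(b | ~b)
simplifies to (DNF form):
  False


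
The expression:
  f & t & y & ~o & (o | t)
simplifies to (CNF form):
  f & t & y & ~o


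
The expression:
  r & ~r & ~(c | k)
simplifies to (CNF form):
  False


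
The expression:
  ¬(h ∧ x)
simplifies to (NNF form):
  ¬h ∨ ¬x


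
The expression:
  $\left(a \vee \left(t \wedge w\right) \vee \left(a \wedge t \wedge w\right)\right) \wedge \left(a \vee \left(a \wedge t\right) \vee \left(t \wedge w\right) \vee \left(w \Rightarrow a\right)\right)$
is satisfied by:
  {a: True, w: True, t: True}
  {a: True, w: True, t: False}
  {a: True, t: True, w: False}
  {a: True, t: False, w: False}
  {w: True, t: True, a: False}


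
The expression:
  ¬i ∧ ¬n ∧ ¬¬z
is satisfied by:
  {z: True, n: False, i: False}


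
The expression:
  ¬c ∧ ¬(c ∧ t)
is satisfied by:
  {c: False}


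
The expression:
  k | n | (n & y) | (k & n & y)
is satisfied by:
  {n: True, k: True}
  {n: True, k: False}
  {k: True, n: False}


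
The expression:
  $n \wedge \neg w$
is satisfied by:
  {n: True, w: False}


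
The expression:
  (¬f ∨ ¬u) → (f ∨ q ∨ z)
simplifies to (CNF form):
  f ∨ q ∨ z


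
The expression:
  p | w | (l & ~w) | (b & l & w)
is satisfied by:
  {p: True, l: True, w: True}
  {p: True, l: True, w: False}
  {p: True, w: True, l: False}
  {p: True, w: False, l: False}
  {l: True, w: True, p: False}
  {l: True, w: False, p: False}
  {w: True, l: False, p: False}


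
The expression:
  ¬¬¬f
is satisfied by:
  {f: False}


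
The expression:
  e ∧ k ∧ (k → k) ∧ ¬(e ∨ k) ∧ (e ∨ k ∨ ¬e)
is never true.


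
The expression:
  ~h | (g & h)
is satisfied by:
  {g: True, h: False}
  {h: False, g: False}
  {h: True, g: True}


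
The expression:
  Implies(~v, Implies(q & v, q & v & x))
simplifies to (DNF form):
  True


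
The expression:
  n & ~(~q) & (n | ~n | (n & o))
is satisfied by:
  {q: True, n: True}


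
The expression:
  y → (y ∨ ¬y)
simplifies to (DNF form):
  True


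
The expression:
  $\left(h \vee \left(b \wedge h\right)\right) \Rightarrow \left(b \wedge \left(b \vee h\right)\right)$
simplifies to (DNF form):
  $b \vee \neg h$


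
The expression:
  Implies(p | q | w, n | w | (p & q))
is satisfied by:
  {w: True, n: True, p: False, q: False}
  {w: True, n: True, q: True, p: False}
  {w: True, n: True, p: True, q: False}
  {w: True, n: True, q: True, p: True}
  {w: True, p: False, q: False, n: False}
  {w: True, q: True, p: False, n: False}
  {w: True, p: True, q: False, n: False}
  {w: True, q: True, p: True, n: False}
  {n: True, p: False, q: False, w: False}
  {q: True, n: True, p: False, w: False}
  {n: True, p: True, q: False, w: False}
  {q: True, n: True, p: True, w: False}
  {n: False, p: False, q: False, w: False}
  {q: True, p: True, n: False, w: False}


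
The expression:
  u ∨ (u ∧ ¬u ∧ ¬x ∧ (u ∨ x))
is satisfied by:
  {u: True}


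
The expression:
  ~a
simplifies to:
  ~a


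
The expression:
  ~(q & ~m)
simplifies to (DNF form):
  m | ~q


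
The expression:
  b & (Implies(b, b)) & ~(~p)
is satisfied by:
  {p: True, b: True}


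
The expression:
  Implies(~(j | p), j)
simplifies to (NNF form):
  j | p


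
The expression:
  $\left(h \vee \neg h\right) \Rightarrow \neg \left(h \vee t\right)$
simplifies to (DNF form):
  $\neg h \wedge \neg t$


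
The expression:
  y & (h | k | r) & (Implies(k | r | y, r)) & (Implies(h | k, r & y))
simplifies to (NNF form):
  r & y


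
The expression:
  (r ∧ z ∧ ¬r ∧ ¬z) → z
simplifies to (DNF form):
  True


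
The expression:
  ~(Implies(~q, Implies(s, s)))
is never true.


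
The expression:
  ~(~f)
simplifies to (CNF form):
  f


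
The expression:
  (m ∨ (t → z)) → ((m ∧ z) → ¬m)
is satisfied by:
  {m: False, z: False}
  {z: True, m: False}
  {m: True, z: False}


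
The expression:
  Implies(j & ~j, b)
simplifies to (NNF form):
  True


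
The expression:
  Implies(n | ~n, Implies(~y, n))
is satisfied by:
  {n: True, y: True}
  {n: True, y: False}
  {y: True, n: False}


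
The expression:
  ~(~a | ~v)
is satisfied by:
  {a: True, v: True}


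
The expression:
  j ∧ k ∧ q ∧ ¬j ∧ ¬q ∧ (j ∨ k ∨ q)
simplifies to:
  False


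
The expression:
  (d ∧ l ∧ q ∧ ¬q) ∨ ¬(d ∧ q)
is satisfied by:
  {q: False, d: False}
  {d: True, q: False}
  {q: True, d: False}


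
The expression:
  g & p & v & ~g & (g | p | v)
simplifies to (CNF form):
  False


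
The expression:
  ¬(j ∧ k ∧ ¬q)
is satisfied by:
  {q: True, k: False, j: False}
  {k: False, j: False, q: False}
  {j: True, q: True, k: False}
  {j: True, k: False, q: False}
  {q: True, k: True, j: False}
  {k: True, q: False, j: False}
  {j: True, k: True, q: True}


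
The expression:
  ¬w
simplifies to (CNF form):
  ¬w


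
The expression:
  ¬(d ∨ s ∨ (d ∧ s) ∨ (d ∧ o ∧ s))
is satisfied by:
  {d: False, s: False}


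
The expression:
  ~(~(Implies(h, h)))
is always true.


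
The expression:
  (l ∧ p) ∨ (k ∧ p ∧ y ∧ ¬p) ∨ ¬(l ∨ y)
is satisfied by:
  {p: True, y: False, l: False}
  {y: False, l: False, p: False}
  {p: True, l: True, y: False}
  {p: True, l: True, y: True}


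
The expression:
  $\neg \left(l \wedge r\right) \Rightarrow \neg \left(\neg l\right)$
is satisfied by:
  {l: True}


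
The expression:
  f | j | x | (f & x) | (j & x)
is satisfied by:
  {x: True, f: True, j: True}
  {x: True, f: True, j: False}
  {x: True, j: True, f: False}
  {x: True, j: False, f: False}
  {f: True, j: True, x: False}
  {f: True, j: False, x: False}
  {j: True, f: False, x: False}


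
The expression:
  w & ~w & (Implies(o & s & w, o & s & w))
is never true.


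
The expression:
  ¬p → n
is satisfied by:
  {n: True, p: True}
  {n: True, p: False}
  {p: True, n: False}


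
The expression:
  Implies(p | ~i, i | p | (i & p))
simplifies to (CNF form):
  i | p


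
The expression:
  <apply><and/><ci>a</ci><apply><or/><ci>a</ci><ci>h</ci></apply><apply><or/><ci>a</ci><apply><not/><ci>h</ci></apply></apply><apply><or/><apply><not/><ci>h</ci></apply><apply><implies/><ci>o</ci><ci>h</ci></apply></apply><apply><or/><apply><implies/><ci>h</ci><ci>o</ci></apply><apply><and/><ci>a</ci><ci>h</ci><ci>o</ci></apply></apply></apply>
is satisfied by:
  {a: True, o: True, h: False}
  {a: True, h: False, o: False}
  {a: True, o: True, h: True}


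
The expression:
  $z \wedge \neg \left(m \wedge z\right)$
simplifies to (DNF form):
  $z \wedge \neg m$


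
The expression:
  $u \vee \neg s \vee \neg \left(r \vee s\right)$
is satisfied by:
  {u: True, s: False}
  {s: False, u: False}
  {s: True, u: True}


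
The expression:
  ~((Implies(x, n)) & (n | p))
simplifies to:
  ~n & (x | ~p)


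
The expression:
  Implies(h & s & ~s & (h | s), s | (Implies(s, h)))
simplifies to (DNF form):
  True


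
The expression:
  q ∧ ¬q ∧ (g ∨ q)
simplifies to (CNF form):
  False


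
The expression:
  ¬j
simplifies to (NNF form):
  ¬j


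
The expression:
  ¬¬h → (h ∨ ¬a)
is always true.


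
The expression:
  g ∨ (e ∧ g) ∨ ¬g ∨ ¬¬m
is always true.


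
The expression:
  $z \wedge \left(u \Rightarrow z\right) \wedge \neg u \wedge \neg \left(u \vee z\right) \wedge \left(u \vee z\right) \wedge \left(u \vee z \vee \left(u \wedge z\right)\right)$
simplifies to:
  $\text{False}$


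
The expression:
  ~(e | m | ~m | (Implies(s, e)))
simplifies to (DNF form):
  False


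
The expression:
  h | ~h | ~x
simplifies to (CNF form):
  True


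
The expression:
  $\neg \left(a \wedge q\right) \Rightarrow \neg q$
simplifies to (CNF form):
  $a \vee \neg q$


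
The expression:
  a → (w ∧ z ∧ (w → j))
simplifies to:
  (j ∧ w ∧ z) ∨ ¬a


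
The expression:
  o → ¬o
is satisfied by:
  {o: False}


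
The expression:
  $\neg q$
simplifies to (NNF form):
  $\neg q$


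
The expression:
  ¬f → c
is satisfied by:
  {c: True, f: True}
  {c: True, f: False}
  {f: True, c: False}


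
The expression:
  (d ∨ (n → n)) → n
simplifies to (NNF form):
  n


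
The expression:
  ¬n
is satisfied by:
  {n: False}


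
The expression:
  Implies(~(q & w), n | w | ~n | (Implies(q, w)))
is always true.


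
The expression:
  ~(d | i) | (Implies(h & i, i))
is always true.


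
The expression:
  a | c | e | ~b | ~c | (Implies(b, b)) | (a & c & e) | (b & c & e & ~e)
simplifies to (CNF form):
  True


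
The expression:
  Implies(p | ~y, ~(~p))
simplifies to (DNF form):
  p | y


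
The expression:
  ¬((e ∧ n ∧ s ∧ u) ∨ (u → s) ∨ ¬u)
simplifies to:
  u ∧ ¬s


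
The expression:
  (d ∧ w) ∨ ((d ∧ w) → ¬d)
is always true.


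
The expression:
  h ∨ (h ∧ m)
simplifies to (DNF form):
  h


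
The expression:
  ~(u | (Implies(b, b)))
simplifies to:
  False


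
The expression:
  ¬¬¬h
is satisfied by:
  {h: False}


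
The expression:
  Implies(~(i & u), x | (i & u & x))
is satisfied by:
  {i: True, x: True, u: True}
  {i: True, x: True, u: False}
  {x: True, u: True, i: False}
  {x: True, u: False, i: False}
  {i: True, u: True, x: False}


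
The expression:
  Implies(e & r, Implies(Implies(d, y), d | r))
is always true.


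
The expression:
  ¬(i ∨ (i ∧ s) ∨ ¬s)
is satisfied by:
  {s: True, i: False}


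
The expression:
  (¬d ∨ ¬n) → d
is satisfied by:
  {d: True}


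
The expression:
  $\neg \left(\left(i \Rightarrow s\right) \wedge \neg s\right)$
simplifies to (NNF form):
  $i \vee s$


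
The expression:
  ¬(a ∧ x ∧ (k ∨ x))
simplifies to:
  ¬a ∨ ¬x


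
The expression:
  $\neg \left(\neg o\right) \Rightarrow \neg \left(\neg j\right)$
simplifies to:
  $j \vee \neg o$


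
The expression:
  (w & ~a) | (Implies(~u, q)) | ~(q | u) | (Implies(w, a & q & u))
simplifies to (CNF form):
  True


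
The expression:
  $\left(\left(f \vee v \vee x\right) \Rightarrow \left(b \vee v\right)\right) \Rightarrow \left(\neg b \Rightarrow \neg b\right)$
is always true.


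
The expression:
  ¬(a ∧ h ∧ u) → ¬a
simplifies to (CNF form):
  (h ∨ ¬a) ∧ (u ∨ ¬a)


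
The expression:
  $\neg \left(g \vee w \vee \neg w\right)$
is never true.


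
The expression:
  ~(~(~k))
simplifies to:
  ~k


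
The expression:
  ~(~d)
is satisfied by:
  {d: True}


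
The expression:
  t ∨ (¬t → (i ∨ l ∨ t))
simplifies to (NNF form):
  i ∨ l ∨ t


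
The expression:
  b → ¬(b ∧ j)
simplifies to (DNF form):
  ¬b ∨ ¬j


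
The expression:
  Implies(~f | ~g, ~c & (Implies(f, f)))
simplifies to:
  ~c | (f & g)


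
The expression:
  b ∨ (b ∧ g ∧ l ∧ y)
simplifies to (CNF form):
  b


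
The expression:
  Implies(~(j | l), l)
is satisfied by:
  {l: True, j: True}
  {l: True, j: False}
  {j: True, l: False}


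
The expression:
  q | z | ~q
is always true.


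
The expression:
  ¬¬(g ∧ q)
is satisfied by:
  {g: True, q: True}


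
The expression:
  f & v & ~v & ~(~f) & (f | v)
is never true.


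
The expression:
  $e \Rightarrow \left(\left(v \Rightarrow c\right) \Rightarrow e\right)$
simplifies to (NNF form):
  $\text{True}$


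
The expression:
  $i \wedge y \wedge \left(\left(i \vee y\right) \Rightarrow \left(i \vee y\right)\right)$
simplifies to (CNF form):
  $i \wedge y$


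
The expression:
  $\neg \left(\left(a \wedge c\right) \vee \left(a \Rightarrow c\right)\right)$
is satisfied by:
  {a: True, c: False}


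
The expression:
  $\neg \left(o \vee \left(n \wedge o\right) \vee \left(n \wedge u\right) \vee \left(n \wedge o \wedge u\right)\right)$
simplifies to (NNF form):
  $\neg o \wedge \left(\neg n \vee \neg u\right)$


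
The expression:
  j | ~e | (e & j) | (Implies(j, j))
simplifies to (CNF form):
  True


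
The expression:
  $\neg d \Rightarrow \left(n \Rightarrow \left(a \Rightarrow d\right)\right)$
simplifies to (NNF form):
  $d \vee \neg a \vee \neg n$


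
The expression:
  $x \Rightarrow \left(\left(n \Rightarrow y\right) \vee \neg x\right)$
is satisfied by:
  {y: True, x: False, n: False}
  {x: False, n: False, y: False}
  {y: True, n: True, x: False}
  {n: True, x: False, y: False}
  {y: True, x: True, n: False}
  {x: True, y: False, n: False}
  {y: True, n: True, x: True}


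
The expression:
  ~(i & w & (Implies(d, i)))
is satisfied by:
  {w: False, i: False}
  {i: True, w: False}
  {w: True, i: False}


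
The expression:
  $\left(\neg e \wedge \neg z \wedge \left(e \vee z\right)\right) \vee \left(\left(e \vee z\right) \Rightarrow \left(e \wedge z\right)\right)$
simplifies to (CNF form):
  $\left(e \vee \neg e\right) \wedge \left(e \vee \neg z\right) \wedge \left(z \vee \neg e\right) \wedge \left(z \vee \neg z\right)$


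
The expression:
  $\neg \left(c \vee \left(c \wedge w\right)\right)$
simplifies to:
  $\neg c$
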